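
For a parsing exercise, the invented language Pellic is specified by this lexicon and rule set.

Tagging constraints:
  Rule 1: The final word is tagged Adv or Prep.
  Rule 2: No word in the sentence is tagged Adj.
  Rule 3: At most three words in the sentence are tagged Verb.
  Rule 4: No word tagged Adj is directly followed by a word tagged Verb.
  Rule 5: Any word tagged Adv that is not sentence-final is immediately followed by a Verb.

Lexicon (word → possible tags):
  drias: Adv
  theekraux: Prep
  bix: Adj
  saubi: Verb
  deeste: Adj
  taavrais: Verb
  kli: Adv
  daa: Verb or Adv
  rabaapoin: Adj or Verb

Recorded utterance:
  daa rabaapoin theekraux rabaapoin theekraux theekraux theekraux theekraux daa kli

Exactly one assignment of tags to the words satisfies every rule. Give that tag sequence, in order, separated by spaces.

Candidates per position — 1:daa {Verb,Adv}; 2:rabaapoin {Adj,Verb}; 3:theekraux {Prep}; 4:rabaapoin {Adj,Verb}; 5:theekraux {Prep}; 6:theekraux {Prep}; 7:theekraux {Prep}; 8:theekraux {Prep}; 9:daa {Verb,Adv}; 10:kli {Adv}.
If word 2 were Adj, no tagging could satisfy rule 2; so word 2 is Verb.
If word 4 were Adj, no tagging could satisfy rule 2; so word 4 is Verb.
If word 9 were Adv, no tagging could satisfy rule 5; so word 9 is Verb.
If word 1 were Verb, no tagging could satisfy rule 3; so word 1 is Adv.
That leaves exactly one tagging: Adv Verb Prep Verb Prep Prep Prep Prep Verb Adv.
Rule-by-rule: rule 1 ok; rule 2 ok; rule 3 ok; rule 4 ok; rule 5 ok.

Adv Verb Prep Verb Prep Prep Prep Prep Verb Adv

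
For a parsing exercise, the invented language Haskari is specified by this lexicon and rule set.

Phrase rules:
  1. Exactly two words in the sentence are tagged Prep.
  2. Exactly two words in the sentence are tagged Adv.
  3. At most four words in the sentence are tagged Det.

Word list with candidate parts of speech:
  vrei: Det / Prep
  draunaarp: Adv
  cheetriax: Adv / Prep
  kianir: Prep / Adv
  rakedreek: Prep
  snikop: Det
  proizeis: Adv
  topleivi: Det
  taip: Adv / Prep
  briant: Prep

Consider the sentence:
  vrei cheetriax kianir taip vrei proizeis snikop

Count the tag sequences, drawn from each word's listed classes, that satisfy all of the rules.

3

Candidates per position — 1:vrei {Det,Prep}; 2:cheetriax {Adv,Prep}; 3:kianir {Prep,Adv}; 4:taip {Adv,Prep}; 5:vrei {Det,Prep}; 6:proizeis {Adv}; 7:snikop {Det}.
There are 32 candidate sequences in total.
The sequences that satisfy every rule: Det Adv Prep Prep Det Adv Det; Det Prep Prep Adv Det Adv Det; Det Prep Adv Prep Det Adv Det.
Count = 3.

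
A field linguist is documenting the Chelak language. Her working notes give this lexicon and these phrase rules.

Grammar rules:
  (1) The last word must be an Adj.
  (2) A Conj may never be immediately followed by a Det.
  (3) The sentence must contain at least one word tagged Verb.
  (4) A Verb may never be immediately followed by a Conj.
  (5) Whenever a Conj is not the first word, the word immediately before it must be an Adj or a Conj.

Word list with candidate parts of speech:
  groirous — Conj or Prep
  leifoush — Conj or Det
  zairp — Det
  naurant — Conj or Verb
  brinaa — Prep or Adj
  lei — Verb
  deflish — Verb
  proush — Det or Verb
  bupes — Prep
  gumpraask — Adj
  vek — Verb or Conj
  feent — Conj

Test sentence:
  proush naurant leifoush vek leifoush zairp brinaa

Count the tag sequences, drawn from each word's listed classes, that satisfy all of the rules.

Candidates per position — 1:proush {Det,Verb}; 2:naurant {Conj,Verb}; 3:leifoush {Conj,Det}; 4:vek {Verb,Conj}; 5:leifoush {Conj,Det}; 6:zairp {Det}; 7:brinaa {Prep,Adj}.
There are 64 candidate sequences in total.
The sequences that satisfy every rule: Det Verb Det Verb Det Det Adj; Verb Verb Det Verb Det Det Adj.
Count = 2.

2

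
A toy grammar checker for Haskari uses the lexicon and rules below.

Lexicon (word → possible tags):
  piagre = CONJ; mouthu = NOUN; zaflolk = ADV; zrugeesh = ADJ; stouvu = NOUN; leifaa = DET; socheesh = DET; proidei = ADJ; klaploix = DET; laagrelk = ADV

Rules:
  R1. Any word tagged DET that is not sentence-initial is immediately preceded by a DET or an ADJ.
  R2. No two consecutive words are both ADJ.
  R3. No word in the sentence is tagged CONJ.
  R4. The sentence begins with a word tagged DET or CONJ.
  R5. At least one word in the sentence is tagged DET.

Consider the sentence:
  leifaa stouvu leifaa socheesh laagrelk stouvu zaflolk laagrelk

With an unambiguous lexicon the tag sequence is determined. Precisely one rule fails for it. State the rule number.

Fixed tagging: DET NOUN DET DET ADV NOUN ADV ADV.
Rule check: R1 fails, R2 ok, R3 ok, R4 ok, R5 ok.
Only rule 1 fails.

1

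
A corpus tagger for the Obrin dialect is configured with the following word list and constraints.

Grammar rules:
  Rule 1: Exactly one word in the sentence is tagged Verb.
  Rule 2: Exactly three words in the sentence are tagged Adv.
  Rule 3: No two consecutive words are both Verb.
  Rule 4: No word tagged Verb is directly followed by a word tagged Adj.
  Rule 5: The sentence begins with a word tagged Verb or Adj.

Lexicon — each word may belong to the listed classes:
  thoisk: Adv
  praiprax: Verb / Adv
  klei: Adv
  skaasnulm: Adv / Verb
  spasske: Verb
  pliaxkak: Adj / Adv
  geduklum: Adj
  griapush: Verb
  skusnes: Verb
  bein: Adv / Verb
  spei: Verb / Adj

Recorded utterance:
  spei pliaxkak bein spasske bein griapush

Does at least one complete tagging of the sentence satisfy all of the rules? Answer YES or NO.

NO

Candidates per position — 1:spei {Verb,Adj}; 2:pliaxkak {Adj,Adv}; 3:bein {Adv,Verb}; 4:spasske {Verb}; 5:bein {Adv,Verb}; 6:griapush {Verb}.
Rule 1 cannot be satisfied by any choice of tags from the lexicon.
So there is no consistent tagging.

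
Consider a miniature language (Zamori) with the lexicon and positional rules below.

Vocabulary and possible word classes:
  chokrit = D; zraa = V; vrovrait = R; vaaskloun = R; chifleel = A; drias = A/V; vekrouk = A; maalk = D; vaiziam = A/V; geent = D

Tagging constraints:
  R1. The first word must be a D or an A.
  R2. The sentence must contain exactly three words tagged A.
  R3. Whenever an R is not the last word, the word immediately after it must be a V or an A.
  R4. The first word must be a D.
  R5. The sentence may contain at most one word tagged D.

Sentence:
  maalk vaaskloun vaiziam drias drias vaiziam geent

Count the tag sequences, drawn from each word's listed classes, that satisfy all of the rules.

Candidates per position — 1:maalk {D}; 2:vaaskloun {R}; 3:vaiziam {A,V}; 4:drias {A,V}; 5:drias {A,V}; 6:vaiziam {A,V}; 7:geent {D}.
There are 16 candidate sequences in total.
Rule 5 cannot be satisfied by any choice of tags from the lexicon.
So there is no consistent tagging.
Count = 0.

0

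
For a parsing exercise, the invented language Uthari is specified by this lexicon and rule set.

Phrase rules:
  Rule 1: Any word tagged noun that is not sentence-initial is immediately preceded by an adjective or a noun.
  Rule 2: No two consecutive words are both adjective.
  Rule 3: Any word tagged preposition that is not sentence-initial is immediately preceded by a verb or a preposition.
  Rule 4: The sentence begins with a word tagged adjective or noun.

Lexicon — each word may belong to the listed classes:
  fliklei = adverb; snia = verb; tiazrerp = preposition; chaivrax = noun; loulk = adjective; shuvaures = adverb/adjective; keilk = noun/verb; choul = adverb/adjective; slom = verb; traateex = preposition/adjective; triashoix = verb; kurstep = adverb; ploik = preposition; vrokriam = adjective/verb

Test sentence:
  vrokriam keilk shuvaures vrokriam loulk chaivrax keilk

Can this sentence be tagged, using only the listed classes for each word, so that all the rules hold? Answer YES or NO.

YES

Candidates per position — 1:vrokriam {adjective,verb}; 2:keilk {noun,verb}; 3:shuvaures {adverb,adjective}; 4:vrokriam {adjective,verb}; 5:loulk {adjective}; 6:chaivrax {noun}; 7:keilk {noun,verb}.
One satisfying assignment: adjective verb adverb verb adjective noun verb.
Verifying each rule — rule 1 ✓; rule 2 ✓; rule 3 ✓; rule 4 ✓.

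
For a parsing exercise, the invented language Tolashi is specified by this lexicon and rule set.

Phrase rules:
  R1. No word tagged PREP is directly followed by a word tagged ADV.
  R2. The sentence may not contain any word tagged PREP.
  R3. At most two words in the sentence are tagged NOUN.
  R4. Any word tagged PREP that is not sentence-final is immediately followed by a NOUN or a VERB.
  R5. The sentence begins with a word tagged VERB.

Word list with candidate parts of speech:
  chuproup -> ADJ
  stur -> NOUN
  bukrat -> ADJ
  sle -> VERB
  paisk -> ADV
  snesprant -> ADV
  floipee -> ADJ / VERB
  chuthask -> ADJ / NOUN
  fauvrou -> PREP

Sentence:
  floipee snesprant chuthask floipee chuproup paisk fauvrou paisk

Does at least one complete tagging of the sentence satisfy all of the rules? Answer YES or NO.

Candidates per position — 1:floipee {ADJ,VERB}; 2:snesprant {ADV}; 3:chuthask {ADJ,NOUN}; 4:floipee {ADJ,VERB}; 5:chuproup {ADJ}; 6:paisk {ADV}; 7:fauvrou {PREP}; 8:paisk {ADV}.
Rule 1 cannot be satisfied by any choice of tags from the lexicon.
So there is no consistent tagging.

NO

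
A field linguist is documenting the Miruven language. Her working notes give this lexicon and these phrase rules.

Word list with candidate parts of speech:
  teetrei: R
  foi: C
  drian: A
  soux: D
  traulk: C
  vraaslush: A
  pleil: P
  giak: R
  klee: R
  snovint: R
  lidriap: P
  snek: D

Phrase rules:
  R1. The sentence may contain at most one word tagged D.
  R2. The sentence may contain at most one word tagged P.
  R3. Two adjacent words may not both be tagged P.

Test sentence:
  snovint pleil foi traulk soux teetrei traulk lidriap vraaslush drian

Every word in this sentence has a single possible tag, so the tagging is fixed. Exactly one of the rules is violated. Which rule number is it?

Fixed tagging: R P C C D R C P A A.
Checking each rule: R1 ok, R2 fails, R3 ok.
Only rule 2 fails.

2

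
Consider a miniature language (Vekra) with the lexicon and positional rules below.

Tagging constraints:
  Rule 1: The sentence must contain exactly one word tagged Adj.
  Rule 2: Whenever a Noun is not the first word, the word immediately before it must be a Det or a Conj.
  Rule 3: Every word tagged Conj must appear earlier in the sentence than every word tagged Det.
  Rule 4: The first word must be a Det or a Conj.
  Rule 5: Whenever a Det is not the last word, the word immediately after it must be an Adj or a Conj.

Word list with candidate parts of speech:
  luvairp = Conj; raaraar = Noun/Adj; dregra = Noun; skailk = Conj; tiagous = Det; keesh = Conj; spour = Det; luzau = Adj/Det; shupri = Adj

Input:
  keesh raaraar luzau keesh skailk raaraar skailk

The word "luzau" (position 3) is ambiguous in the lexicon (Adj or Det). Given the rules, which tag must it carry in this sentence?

Candidates per position — 1:keesh {Conj}; 2:raaraar {Noun,Adj}; 3:luzau {Adj,Det}; 4:keesh {Conj}; 5:skailk {Conj}; 6:raaraar {Noun,Adj}; 7:skailk {Conj}.
Word 3 cannot be Det — rule 3 would then fail for every completion. It is Adj.
Word 6 cannot be Adj — rule 1 would then fail for every completion. It is Noun.
Word 2 cannot be Adj — rule 1 would then fail for every completion. It is Noun.
The only consistent sequence is: Conj Noun Adj Conj Conj Noun Conj.
Verifying each rule — rule 1 holds; rule 2 holds; rule 3 holds; rule 4 holds; rule 5 holds.

Adj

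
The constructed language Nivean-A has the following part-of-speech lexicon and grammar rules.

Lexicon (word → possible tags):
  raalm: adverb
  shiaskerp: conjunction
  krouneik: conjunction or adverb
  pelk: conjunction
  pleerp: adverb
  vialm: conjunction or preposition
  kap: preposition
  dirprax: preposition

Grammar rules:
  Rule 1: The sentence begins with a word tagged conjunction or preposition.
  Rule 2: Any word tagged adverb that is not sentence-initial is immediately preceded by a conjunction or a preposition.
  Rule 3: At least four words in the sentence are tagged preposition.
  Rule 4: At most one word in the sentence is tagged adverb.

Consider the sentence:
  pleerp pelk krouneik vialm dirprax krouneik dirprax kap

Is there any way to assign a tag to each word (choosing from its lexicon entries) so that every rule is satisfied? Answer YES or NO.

NO

Candidates per position — 1:pleerp {adverb}; 2:pelk {conjunction}; 3:krouneik {conjunction,adverb}; 4:vialm {conjunction,preposition}; 5:dirprax {preposition}; 6:krouneik {conjunction,adverb}; 7:dirprax {preposition}; 8:kap {preposition}.
Rule 1 cannot be satisfied by any choice of tags from the lexicon.
So there is no consistent tagging.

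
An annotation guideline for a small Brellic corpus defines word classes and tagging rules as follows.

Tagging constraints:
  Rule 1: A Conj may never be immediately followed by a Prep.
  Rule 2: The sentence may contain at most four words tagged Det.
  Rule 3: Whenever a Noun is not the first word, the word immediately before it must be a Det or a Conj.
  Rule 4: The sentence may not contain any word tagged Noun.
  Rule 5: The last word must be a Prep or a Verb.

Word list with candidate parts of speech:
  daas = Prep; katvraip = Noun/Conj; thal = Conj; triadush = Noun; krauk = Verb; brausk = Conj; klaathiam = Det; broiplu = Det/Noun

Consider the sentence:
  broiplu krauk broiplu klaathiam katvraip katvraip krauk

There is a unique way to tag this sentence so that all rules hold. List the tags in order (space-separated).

Candidates per position — 1:broiplu {Det,Noun}; 2:krauk {Verb}; 3:broiplu {Det,Noun}; 4:klaathiam {Det}; 5:katvraip {Noun,Conj}; 6:katvraip {Noun,Conj}; 7:krauk {Verb}.
Position 1: Noun is ruled out by rule 4; that leaves Det.
Position 3: Noun is ruled out by rule 3; that leaves Det.
Position 5: Noun is ruled out by rule 4; that leaves Conj.
Position 6: Noun is ruled out by rule 4; that leaves Conj.
That leaves exactly one tagging: Det Verb Det Det Conj Conj Verb.
Verifying each rule — rule 1 satisfied; rule 2 satisfied; rule 3 satisfied; rule 4 satisfied; rule 5 satisfied.

Det Verb Det Det Conj Conj Verb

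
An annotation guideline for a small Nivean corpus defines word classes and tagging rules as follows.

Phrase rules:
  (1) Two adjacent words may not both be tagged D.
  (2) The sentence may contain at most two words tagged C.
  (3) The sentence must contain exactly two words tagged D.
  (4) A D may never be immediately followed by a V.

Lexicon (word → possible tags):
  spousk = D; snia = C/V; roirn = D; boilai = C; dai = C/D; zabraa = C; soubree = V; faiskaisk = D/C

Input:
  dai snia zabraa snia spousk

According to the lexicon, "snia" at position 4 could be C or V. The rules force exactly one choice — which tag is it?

Candidates per position — 1:dai {C,D}; 2:snia {C,V}; 3:zabraa {C}; 4:snia {C,V}; 5:spousk {D}.
Position 1: C is ruled out by rule 3; that leaves D.
Position 2: V is ruled out by rule 4; that leaves C.
Position 4: C is ruled out by rule 2; that leaves V.
That leaves exactly one tagging: D C C V D.
Verifying each rule — rule 1 satisfied; rule 2 satisfied; rule 3 satisfied; rule 4 satisfied.

V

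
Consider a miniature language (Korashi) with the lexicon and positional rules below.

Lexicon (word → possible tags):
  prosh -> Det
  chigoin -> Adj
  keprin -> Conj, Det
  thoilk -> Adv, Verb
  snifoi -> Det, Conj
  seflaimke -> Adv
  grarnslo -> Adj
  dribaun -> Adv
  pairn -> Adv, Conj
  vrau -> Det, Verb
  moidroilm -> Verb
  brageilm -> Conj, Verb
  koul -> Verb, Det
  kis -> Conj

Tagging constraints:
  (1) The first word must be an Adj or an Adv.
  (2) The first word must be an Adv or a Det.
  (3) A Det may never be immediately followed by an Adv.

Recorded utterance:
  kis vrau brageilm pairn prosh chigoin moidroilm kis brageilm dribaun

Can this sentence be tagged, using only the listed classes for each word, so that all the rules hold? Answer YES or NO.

Candidates per position — 1:kis {Conj}; 2:vrau {Det,Verb}; 3:brageilm {Conj,Verb}; 4:pairn {Adv,Conj}; 5:prosh {Det}; 6:chigoin {Adj}; 7:moidroilm {Verb}; 8:kis {Conj}; 9:brageilm {Conj,Verb}; 10:dribaun {Adv}.
Rule 1 cannot be satisfied by any choice of tags from the lexicon.
So there is no consistent tagging.

NO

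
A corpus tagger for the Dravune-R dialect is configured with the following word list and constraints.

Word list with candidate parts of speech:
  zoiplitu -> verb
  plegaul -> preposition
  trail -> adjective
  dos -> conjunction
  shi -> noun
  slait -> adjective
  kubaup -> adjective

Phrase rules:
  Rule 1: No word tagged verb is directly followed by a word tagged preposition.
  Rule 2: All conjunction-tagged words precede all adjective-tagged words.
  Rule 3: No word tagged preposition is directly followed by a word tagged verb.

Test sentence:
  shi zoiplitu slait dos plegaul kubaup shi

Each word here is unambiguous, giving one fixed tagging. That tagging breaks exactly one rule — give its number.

2

Fixed tagging: noun verb adjective conjunction preposition adjective noun.
Applying the rules: R1 pass, R2 fail, R3 pass.
Only rule 2 fails.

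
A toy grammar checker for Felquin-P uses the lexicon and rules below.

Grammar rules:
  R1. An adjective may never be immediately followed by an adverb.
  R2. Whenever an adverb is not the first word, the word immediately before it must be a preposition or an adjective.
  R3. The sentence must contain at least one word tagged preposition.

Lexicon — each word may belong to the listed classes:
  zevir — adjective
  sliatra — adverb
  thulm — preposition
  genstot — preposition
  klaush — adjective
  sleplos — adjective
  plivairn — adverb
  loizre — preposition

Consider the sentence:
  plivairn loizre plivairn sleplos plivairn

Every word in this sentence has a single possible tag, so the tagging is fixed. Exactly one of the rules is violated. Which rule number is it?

1

Fixed tagging: adverb preposition adverb adjective adverb.
Applying the rules: R1 violated, R2 holds, R3 holds.
Only rule 1 fails.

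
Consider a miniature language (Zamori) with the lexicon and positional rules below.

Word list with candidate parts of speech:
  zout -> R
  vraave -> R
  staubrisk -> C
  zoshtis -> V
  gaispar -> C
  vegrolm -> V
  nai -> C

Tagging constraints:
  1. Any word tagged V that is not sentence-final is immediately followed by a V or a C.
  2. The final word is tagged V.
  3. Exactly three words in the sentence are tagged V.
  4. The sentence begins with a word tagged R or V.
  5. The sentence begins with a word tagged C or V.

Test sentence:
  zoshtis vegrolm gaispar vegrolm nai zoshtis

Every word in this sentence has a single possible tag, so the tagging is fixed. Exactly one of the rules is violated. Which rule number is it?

3

Fixed tagging: V V C V C V.
Checking each rule: R1 ✓, R2 ✓, R3 ✗, R4 ✓, R5 ✓.
Only rule 3 fails.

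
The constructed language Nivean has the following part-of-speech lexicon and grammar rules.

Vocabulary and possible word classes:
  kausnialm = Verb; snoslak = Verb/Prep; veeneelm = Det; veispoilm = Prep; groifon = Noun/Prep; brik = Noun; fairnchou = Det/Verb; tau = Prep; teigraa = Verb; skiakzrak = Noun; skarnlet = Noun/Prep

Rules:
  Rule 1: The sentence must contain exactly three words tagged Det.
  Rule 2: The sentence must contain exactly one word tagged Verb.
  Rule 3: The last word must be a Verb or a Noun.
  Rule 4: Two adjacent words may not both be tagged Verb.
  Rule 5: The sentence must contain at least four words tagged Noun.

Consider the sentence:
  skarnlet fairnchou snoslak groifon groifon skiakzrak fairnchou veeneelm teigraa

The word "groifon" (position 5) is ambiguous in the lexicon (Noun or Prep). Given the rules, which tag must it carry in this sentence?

Noun

Candidates per position — 1:skarnlet {Noun,Prep}; 2:fairnchou {Det,Verb}; 3:snoslak {Verb,Prep}; 4:groifon {Noun,Prep}; 5:groifon {Noun,Prep}; 6:skiakzrak {Noun}; 7:fairnchou {Det,Verb}; 8:veeneelm {Det}; 9:teigraa {Verb}.
Word 1 cannot be Prep — rule 5 would then fail for every completion. It is Noun.
Word 2 cannot be Verb — rule 1 would then fail for every completion. It is Det.
Word 3 cannot be Verb — rule 2 would then fail for every completion. It is Prep.
Word 4 cannot be Prep — rule 5 would then fail for every completion. It is Noun.
Word 5 cannot be Prep — rule 5 would then fail for every completion. It is Noun.
Word 7 cannot be Verb — rule 1 would then fail for every completion. It is Det.
So the tagging must be: Noun Det Prep Noun Noun Noun Det Det Verb.
Check: rule 1 ok; rule 2 ok; rule 3 ok; rule 4 ok; rule 5 ok.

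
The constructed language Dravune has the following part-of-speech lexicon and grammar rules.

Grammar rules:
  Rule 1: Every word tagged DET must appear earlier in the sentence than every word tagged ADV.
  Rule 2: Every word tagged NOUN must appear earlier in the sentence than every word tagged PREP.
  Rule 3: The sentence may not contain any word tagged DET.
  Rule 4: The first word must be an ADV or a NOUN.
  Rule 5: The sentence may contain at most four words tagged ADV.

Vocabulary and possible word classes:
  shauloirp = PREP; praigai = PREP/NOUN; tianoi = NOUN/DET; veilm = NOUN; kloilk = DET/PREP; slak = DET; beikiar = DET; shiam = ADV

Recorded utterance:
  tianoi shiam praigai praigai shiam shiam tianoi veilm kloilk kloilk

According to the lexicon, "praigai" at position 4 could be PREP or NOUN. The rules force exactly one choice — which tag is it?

NOUN

Candidates per position — 1:tianoi {NOUN,DET}; 2:shiam {ADV}; 3:praigai {PREP,NOUN}; 4:praigai {PREP,NOUN}; 5:shiam {ADV}; 6:shiam {ADV}; 7:tianoi {NOUN,DET}; 8:veilm {NOUN}; 9:kloilk {DET,PREP}; 10:kloilk {DET,PREP}.
At position 1, choosing DET makes rule 3 impossible to satisfy; hence NOUN.
At position 3, choosing PREP makes rule 2 impossible to satisfy; hence NOUN.
At position 4, choosing PREP makes rule 2 impossible to satisfy; hence NOUN.
At position 7, choosing DET makes rule 1 impossible to satisfy; hence NOUN.
At position 9, choosing DET makes rule 1 impossible to satisfy; hence PREP.
At position 10, choosing DET makes rule 1 impossible to satisfy; hence PREP.
The only consistent sequence is: NOUN ADV NOUN NOUN ADV ADV NOUN NOUN PREP PREP.
Rule-by-rule: rule 1 ok; rule 2 ok; rule 3 ok; rule 4 ok; rule 5 ok.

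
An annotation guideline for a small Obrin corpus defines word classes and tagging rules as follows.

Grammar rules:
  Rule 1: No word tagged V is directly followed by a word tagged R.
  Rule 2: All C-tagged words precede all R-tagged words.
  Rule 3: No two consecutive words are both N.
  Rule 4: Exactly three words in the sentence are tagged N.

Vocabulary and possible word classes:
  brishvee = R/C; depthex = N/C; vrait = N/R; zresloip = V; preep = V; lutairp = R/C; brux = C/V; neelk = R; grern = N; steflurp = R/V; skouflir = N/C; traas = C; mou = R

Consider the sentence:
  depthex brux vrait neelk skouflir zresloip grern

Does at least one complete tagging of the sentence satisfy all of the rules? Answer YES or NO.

Candidates per position — 1:depthex {N,C}; 2:brux {C,V}; 3:vrait {N,R}; 4:neelk {R}; 5:skouflir {N,C}; 6:zresloip {V}; 7:grern {N}.
One satisfying assignment: C C N R N V N.
Checking: rule 1 ok; rule 2 ok; rule 3 ok; rule 4 ok.

YES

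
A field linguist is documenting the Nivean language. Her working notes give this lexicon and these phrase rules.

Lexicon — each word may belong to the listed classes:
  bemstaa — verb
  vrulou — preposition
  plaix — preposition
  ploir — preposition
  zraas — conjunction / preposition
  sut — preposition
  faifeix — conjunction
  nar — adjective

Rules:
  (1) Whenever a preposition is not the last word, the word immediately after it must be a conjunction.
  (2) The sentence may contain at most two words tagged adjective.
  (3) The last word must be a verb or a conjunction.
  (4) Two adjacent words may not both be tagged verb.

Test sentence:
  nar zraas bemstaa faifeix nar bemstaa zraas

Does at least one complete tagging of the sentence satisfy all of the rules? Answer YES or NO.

YES

Candidates per position — 1:nar {adjective}; 2:zraas {conjunction,preposition}; 3:bemstaa {verb}; 4:faifeix {conjunction}; 5:nar {adjective}; 6:bemstaa {verb}; 7:zraas {conjunction,preposition}.
One satisfying assignment: adjective conjunction verb conjunction adjective verb conjunction.
Rule-by-rule: rule 1 satisfied; rule 2 satisfied; rule 3 satisfied; rule 4 satisfied.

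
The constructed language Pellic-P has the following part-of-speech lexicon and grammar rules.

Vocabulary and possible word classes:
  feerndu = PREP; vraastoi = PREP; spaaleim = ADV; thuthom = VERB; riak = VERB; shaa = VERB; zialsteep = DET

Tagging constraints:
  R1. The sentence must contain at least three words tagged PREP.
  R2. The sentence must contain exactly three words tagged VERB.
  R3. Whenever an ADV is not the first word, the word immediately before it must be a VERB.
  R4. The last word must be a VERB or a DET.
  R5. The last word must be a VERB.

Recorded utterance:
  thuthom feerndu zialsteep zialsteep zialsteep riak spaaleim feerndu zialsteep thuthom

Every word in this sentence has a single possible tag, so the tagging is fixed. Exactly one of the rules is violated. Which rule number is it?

Fixed tagging: VERB PREP DET DET DET VERB ADV PREP DET VERB.
Checking each rule: R1 fail, R2 pass, R3 pass, R4 pass, R5 pass.
Only rule 1 fails.

1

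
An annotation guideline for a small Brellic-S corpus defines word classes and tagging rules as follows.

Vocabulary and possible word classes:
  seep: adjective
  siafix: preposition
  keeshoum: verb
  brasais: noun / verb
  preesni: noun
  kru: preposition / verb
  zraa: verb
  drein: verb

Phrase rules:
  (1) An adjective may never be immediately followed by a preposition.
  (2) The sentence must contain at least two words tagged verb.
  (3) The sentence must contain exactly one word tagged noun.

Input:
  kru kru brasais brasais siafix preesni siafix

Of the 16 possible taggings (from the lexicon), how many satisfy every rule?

Candidates per position — 1:kru {preposition,verb}; 2:kru {preposition,verb}; 3:brasais {noun,verb}; 4:brasais {noun,verb}; 5:siafix {preposition}; 6:preesni {noun}; 7:siafix {preposition}.
There are 16 candidate sequences in total.
The sequences that satisfy every rule: preposition preposition verb verb preposition noun preposition; preposition verb verb verb preposition noun preposition; verb preposition verb verb preposition noun preposition; verb verb verb verb preposition noun preposition.
Count = 4.

4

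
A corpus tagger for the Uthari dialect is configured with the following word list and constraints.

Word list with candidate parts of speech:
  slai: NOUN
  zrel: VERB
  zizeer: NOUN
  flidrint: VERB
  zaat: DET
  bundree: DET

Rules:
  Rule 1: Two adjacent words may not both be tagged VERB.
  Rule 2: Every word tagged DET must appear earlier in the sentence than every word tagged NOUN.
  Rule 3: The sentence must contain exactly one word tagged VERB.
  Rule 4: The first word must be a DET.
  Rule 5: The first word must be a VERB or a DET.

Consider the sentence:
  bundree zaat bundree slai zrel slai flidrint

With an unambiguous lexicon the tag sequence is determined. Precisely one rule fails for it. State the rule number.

Fixed tagging: DET DET DET NOUN VERB NOUN VERB.
Applying the rules: R1 ✓, R2 ✓, R3 ✗, R4 ✓, R5 ✓.
Only rule 3 fails.

3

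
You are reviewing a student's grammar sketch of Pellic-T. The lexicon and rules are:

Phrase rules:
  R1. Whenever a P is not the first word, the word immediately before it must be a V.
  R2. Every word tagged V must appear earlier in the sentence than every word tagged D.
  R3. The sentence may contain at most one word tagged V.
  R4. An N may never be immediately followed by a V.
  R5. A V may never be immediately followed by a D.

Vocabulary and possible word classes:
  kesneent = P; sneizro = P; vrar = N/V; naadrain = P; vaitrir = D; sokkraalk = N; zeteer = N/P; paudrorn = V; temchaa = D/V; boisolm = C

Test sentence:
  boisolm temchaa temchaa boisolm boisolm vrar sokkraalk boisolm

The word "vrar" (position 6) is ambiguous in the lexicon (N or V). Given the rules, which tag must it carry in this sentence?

N

Candidates per position — 1:boisolm {C}; 2:temchaa {D,V}; 3:temchaa {D,V}; 4:boisolm {C}; 5:boisolm {C}; 6:vrar {N,V}; 7:sokkraalk {N}; 8:boisolm {C}.
Position 6: the remaining choice is settled jointly with positions 2, 3 — only N at position 6 is part of a tagging that satisfies every rule.
So the tagging must be: C D D C C N N C.
Verifying each rule — rule 1 satisfied; rule 2 satisfied; rule 3 satisfied; rule 4 satisfied; rule 5 satisfied.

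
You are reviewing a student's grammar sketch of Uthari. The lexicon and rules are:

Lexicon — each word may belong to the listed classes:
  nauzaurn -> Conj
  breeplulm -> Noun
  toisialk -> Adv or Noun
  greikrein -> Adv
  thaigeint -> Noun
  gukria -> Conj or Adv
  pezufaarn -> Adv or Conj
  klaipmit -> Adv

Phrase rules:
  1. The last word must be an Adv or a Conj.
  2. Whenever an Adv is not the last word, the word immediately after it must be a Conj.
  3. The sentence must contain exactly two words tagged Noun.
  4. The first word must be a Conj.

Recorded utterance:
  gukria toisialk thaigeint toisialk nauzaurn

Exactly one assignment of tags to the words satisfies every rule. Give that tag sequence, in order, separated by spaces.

Conj Noun Noun Adv Conj

Candidates per position — 1:gukria {Conj,Adv}; 2:toisialk {Adv,Noun}; 3:thaigeint {Noun}; 4:toisialk {Adv,Noun}; 5:nauzaurn {Conj}.
At position 1, choosing Adv makes rule 2 impossible to satisfy; hence Conj.
At position 2, choosing Adv makes rule 2 impossible to satisfy; hence Noun.
At position 4, choosing Noun makes rule 3 impossible to satisfy; hence Adv.
The unique satisfying tagging is: Conj Noun Noun Adv Conj.
Verifying each rule — rule 1 ✓; rule 2 ✓; rule 3 ✓; rule 4 ✓.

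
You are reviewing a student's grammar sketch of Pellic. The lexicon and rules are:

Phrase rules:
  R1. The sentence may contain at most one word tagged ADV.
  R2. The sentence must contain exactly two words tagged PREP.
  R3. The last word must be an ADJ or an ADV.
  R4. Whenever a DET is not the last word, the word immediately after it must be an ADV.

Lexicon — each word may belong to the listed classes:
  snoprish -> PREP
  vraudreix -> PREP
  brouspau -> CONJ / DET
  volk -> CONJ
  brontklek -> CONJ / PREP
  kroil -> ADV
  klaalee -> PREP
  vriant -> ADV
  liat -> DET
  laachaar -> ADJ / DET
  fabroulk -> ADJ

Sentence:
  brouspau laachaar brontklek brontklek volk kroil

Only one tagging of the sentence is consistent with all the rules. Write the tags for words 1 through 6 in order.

CONJ ADJ PREP PREP CONJ ADV

Candidates per position — 1:brouspau {CONJ,DET}; 2:laachaar {ADJ,DET}; 3:brontklek {CONJ,PREP}; 4:brontklek {CONJ,PREP}; 5:volk {CONJ}; 6:kroil {ADV}.
At position 1, choosing DET makes rule 4 impossible to satisfy; hence CONJ.
At position 2, choosing DET makes rule 4 impossible to satisfy; hence ADJ.
At position 3, choosing CONJ makes rule 2 impossible to satisfy; hence PREP.
At position 4, choosing CONJ makes rule 2 impossible to satisfy; hence PREP.
So the tagging must be: CONJ ADJ PREP PREP CONJ ADV.
Check: rule 1 satisfied; rule 2 satisfied; rule 3 satisfied; rule 4 satisfied.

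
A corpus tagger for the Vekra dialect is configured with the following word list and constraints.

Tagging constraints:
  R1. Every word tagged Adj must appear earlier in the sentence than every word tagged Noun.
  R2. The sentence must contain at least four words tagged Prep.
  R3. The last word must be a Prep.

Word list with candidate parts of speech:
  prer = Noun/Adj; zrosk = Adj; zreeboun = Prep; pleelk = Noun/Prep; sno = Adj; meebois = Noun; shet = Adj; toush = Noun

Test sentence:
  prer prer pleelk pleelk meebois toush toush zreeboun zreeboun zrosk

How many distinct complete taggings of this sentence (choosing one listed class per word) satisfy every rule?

0

Candidates per position — 1:prer {Noun,Adj}; 2:prer {Noun,Adj}; 3:pleelk {Noun,Prep}; 4:pleelk {Noun,Prep}; 5:meebois {Noun}; 6:toush {Noun}; 7:toush {Noun}; 8:zreeboun {Prep}; 9:zreeboun {Prep}; 10:zrosk {Adj}.
There are 16 candidate sequences in total.
Rule 1 cannot be satisfied by any choice of tags from the lexicon.
So there is no consistent tagging.
Count = 0.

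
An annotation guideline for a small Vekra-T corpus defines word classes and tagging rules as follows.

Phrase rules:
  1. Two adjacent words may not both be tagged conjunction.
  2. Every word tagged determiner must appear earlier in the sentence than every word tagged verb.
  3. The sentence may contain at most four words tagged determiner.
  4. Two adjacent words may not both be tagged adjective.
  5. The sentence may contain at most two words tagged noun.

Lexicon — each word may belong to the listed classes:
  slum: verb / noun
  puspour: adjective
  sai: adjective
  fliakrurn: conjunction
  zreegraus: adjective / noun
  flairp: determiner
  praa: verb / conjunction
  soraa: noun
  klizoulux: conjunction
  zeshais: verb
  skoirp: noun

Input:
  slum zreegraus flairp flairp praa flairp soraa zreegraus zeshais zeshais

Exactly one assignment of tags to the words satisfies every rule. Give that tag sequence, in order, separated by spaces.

Candidates per position — 1:slum {verb,noun}; 2:zreegraus {adjective,noun}; 3:flairp {determiner}; 4:flairp {determiner}; 5:praa {verb,conjunction}; 6:flairp {determiner}; 7:soraa {noun}; 8:zreegraus {adjective,noun}; 9:zeshais {verb}; 10:zeshais {verb}.
If word 1 were verb, no tagging could satisfy rule 2; so word 1 is noun.
If word 2 were noun, no tagging could satisfy rule 5; so word 2 is adjective.
If word 5 were verb, no tagging could satisfy rule 2; so word 5 is conjunction.
If word 8 were noun, no tagging could satisfy rule 5; so word 8 is adjective.
So the tagging must be: noun adjective determiner determiner conjunction determiner noun adjective verb verb.
Check: rule 1 holds; rule 2 holds; rule 3 holds; rule 4 holds; rule 5 holds.

noun adjective determiner determiner conjunction determiner noun adjective verb verb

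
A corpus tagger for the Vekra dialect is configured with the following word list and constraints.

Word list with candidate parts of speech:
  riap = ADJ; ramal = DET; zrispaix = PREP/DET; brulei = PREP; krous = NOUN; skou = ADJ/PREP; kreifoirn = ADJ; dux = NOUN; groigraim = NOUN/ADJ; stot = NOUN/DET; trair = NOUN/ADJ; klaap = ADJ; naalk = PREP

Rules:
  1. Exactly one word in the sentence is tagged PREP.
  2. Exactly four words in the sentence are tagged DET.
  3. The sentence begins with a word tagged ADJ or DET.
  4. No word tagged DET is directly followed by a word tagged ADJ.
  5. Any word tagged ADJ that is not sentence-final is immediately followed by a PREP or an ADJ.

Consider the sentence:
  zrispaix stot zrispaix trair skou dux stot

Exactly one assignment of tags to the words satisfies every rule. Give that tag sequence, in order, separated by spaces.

Candidates per position — 1:zrispaix {PREP,DET}; 2:stot {NOUN,DET}; 3:zrispaix {PREP,DET}; 4:trair {NOUN,ADJ}; 5:skou {ADJ,PREP}; 6:dux {NOUN}; 7:stot {NOUN,DET}.
Position 1: PREP is ruled out by rule 2; that leaves DET.
Position 2: NOUN is ruled out by rule 2; that leaves DET.
Position 3: PREP is ruled out by rule 2; that leaves DET.
Position 4: ADJ is ruled out by rule 4; that leaves NOUN.
Position 5: ADJ is ruled out by rule 1; that leaves PREP.
Position 7: NOUN is ruled out by rule 2; that leaves DET.
That leaves exactly one tagging: DET DET DET NOUN PREP NOUN DET.
Checking: rule 1 ✓; rule 2 ✓; rule 3 ✓; rule 4 ✓; rule 5 ✓.

DET DET DET NOUN PREP NOUN DET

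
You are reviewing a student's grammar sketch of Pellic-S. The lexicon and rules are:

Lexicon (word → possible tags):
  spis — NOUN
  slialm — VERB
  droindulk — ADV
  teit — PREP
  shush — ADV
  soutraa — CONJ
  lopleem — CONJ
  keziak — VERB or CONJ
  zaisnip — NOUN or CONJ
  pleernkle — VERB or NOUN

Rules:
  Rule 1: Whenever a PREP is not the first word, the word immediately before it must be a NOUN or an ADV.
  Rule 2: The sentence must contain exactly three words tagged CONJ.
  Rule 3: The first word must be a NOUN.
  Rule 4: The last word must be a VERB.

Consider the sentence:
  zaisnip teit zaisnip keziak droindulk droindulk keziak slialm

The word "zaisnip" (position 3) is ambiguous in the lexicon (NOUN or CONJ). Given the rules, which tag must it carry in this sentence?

Candidates per position — 1:zaisnip {NOUN,CONJ}; 2:teit {PREP}; 3:zaisnip {NOUN,CONJ}; 4:keziak {VERB,CONJ}; 5:droindulk {ADV}; 6:droindulk {ADV}; 7:keziak {VERB,CONJ}; 8:slialm {VERB}.
At position 1, choosing CONJ makes rule 1 impossible to satisfy; hence NOUN.
At position 3, choosing NOUN makes rule 2 impossible to satisfy; hence CONJ.
At position 4, choosing VERB makes rule 2 impossible to satisfy; hence CONJ.
At position 7, choosing VERB makes rule 2 impossible to satisfy; hence CONJ.
The only consistent sequence is: NOUN PREP CONJ CONJ ADV ADV CONJ VERB.
Check: rule 1 satisfied; rule 2 satisfied; rule 3 satisfied; rule 4 satisfied.

CONJ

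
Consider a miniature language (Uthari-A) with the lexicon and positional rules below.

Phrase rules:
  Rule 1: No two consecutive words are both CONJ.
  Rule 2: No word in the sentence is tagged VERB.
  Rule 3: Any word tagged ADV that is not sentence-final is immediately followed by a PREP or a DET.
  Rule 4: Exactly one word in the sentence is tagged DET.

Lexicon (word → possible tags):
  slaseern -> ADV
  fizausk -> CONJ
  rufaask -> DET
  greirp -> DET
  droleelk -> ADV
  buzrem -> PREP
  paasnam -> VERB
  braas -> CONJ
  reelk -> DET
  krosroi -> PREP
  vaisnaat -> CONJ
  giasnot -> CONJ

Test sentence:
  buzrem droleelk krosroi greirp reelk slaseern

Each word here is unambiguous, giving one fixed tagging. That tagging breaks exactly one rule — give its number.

Fixed tagging: PREP ADV PREP DET DET ADV.
Applying the rules: R1 ok, R2 ok, R3 ok, R4 fails.
Only rule 4 fails.

4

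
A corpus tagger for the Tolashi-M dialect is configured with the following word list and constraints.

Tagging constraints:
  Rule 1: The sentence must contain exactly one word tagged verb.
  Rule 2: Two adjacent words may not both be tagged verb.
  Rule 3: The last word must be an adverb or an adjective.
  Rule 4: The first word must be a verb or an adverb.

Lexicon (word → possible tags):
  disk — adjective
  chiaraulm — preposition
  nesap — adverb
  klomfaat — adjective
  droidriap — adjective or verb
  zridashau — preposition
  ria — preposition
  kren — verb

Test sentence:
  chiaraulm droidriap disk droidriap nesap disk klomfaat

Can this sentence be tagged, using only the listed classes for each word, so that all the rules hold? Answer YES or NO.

Candidates per position — 1:chiaraulm {preposition}; 2:droidriap {adjective,verb}; 3:disk {adjective}; 4:droidriap {adjective,verb}; 5:nesap {adverb}; 6:disk {adjective}; 7:klomfaat {adjective}.
Rule 4 cannot be satisfied by any choice of tags from the lexicon.
So there is no consistent tagging.

NO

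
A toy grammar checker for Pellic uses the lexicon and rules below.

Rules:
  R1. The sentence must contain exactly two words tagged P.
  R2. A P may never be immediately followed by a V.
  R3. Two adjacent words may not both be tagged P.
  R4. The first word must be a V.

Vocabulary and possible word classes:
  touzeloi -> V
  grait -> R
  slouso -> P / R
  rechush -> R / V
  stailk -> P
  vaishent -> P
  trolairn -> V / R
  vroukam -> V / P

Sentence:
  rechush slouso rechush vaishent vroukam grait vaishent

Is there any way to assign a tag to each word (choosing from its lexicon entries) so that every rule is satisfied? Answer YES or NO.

NO

Candidates per position — 1:rechush {R,V}; 2:slouso {P,R}; 3:rechush {R,V}; 4:vaishent {P}; 5:vroukam {V,P}; 6:grait {R}; 7:vaishent {P}.
Every candidate sequence violates at least one rule; no consistent tagging exists.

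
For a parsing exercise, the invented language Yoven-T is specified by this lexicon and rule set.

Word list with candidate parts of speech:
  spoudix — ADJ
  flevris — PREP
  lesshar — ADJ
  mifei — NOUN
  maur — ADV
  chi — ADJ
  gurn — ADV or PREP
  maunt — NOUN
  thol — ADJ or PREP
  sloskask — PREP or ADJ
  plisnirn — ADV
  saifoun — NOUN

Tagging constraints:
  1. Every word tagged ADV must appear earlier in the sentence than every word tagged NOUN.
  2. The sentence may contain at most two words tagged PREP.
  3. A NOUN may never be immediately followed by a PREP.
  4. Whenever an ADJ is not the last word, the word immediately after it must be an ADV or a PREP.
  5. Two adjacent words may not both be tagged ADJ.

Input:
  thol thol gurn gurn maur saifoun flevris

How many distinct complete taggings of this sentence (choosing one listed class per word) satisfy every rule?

Candidates per position — 1:thol {ADJ,PREP}; 2:thol {ADJ,PREP}; 3:gurn {ADV,PREP}; 4:gurn {ADV,PREP}; 5:maur {ADV}; 6:saifoun {NOUN}; 7:flevris {PREP}.
There are 16 candidate sequences in total.
Rule 3 cannot be satisfied by any choice of tags from the lexicon.
So there is no consistent tagging.
Count = 0.

0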